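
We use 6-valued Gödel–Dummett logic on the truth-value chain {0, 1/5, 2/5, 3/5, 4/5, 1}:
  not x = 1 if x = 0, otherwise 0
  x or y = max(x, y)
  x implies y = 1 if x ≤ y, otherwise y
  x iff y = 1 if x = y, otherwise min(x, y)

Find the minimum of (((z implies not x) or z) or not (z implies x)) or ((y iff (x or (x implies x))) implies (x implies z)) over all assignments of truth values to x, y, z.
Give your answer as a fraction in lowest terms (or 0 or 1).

1/5

Take x = 2/5, y = 2/5, z = 1/5:
not x = not 2/5 = 0
z implies not x = 1/5 implies 0 = 0
(z implies not x) or z = 0 or 1/5 = 1/5
z implies x = 1/5 implies 2/5 = 1
not (z implies x) = not 1 = 0
((z implies not x) or z) or not (z implies x) = 1/5 or 0 = 1/5
x implies x = 2/5 implies 2/5 = 1
x or (x implies x) = 2/5 or 1 = 1
y iff (x or (x implies x)) = 2/5 iff 1 = 2/5
x implies z = 2/5 implies 1/5 = 1/5
(y iff (x or (x implies x))) implies (x implies z) = 2/5 implies 1/5 = 1/5
(((z implies not x) or z) or not (z implies x)) or ((y iff (x or (x implies x))) implies (x implies z)) = 1/5 or 1/5 = 1/5
No assignment yields a value below 1/5, so this is the minimum.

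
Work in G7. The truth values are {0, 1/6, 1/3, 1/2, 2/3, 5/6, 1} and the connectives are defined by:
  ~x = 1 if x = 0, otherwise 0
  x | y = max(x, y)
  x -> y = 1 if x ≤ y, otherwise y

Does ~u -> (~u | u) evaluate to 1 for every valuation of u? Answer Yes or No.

u = 0 ↦ 1
u = 1/6 ↦ 1
u = 1/3 ↦ 1
u = 1/2 ↦ 1
u = 2/3 ↦ 1
u = 5/6 ↦ 1
u = 1 ↦ 1
Every assignment gives a value ≥ 1.

Yes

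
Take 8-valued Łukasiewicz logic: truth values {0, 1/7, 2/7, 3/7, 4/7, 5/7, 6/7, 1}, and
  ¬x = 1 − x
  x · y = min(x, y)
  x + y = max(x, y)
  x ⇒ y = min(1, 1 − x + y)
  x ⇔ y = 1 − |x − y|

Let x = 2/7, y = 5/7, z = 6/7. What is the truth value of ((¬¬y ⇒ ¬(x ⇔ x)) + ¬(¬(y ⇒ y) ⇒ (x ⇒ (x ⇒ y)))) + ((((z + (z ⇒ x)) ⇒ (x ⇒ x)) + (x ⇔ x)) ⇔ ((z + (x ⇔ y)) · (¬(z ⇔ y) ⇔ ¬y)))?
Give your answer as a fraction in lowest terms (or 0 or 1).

6/7

¬y = ¬5/7 = 2/7
¬¬y = ¬2/7 = 5/7
x ⇔ x = 2/7 ⇔ 2/7 = 1
¬(x ⇔ x) = ¬1 = 0
¬¬y ⇒ ¬(x ⇔ x) = 5/7 ⇒ 0 = 2/7
y ⇒ y = 5/7 ⇒ 5/7 = 1
¬(y ⇒ y) = ¬1 = 0
x ⇒ y = 2/7 ⇒ 5/7 = 1
x ⇒ (x ⇒ y) = 2/7 ⇒ 1 = 1
¬(y ⇒ y) ⇒ (x ⇒ (x ⇒ y)) = 0 ⇒ 1 = 1
¬(¬(y ⇒ y) ⇒ (x ⇒ (x ⇒ y))) = ¬1 = 0
(¬¬y ⇒ ¬(x ⇔ x)) + ¬(¬(y ⇒ y) ⇒ (x ⇒ (x ⇒ y))) = 2/7 + 0 = 2/7
z ⇒ x = 6/7 ⇒ 2/7 = 3/7
z + (z ⇒ x) = 6/7 + 3/7 = 6/7
x ⇒ x = 2/7 ⇒ 2/7 = 1
(z + (z ⇒ x)) ⇒ (x ⇒ x) = 6/7 ⇒ 1 = 1
x ⇔ x = 2/7 ⇔ 2/7 = 1
((z + (z ⇒ x)) ⇒ (x ⇒ x)) + (x ⇔ x) = 1 + 1 = 1
x ⇔ y = 2/7 ⇔ 5/7 = 4/7
z + (x ⇔ y) = 6/7 + 4/7 = 6/7
z ⇔ y = 6/7 ⇔ 5/7 = 6/7
¬(z ⇔ y) = ¬6/7 = 1/7
¬y = ¬5/7 = 2/7
¬(z ⇔ y) ⇔ ¬y = 1/7 ⇔ 2/7 = 6/7
(z + (x ⇔ y)) · (¬(z ⇔ y) ⇔ ¬y) = 6/7 · 6/7 = 6/7
(((z + (z ⇒ x)) ⇒ (x ⇒ x)) + (x ⇔ x)) ⇔ ((z + (x ⇔ y)) · (¬(z ⇔ y) ⇔ ¬y)) = 1 ⇔ 6/7 = 6/7
((¬¬y ⇒ ¬(x ⇔ x)) + ¬(¬(y ⇒ y) ⇒ (x ⇒ (x ⇒ y)))) + ((((z + (z ⇒ x)) ⇒ (x ⇒ x)) + (x ⇔ x)) ⇔ ((z + (x ⇔ y)) · (¬(z ⇔ y) ⇔ ¬y))) = 2/7 + 6/7 = 6/7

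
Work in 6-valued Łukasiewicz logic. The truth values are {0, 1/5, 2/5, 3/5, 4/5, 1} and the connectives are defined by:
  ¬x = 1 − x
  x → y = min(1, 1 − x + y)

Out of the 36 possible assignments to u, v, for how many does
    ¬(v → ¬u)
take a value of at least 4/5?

3

value 1: 1 assignment (counts)
value 4/5: 2 assignments (counts)
value 3/5: 3 assignments
value 2/5: 4 assignments
value 1/5: 5 assignments
value 0: 21 assignments
So 3 of the 36 assignments meet the threshold.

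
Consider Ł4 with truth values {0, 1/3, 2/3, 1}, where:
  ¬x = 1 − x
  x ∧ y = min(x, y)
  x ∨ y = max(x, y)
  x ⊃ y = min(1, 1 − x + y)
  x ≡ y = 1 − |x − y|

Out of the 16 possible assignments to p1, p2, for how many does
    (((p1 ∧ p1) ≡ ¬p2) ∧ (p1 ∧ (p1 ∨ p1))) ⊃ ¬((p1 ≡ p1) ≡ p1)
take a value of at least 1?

p1 = 0, p2 = 0 ↦ 1  ≥
p1 = 0, p2 = 1/3 ↦ 1  ≥
p1 = 0, p2 = 2/3 ↦ 1  ≥
p1 = 0, p2 = 1 ↦ 1  ≥
p1 = 1/3, p2 = 0 ↦ 1  ≥
p1 = 1/3, p2 = 1/3 ↦ 1  ≥
p1 = 1/3, p2 = 2/3 ↦ 1  ≥
p1 = 1/3, p2 = 1 ↦ 1  ≥
p1 = 2/3, p2 = 0 ↦ 2/3  <
p1 = 2/3, p2 = 1/3 ↦ 2/3  <
p1 = 2/3, p2 = 2/3 ↦ 2/3  <
p1 = 2/3, p2 = 1 ↦ 1  ≥
p1 = 1, p2 = 0 ↦ 0  <
p1 = 1, p2 = 1/3 ↦ 1/3  <
p1 = 1, p2 = 2/3 ↦ 2/3  <
p1 = 1, p2 = 1 ↦ 1  ≥
So 10 of the 16 assignments meet the threshold.

10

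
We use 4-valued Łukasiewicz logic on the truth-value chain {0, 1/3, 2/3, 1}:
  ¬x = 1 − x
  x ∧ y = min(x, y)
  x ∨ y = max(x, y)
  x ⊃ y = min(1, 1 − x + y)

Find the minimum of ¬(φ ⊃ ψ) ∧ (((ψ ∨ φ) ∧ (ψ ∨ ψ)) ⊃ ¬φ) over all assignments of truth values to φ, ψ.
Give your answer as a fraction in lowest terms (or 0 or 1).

0

Take φ = 0, ψ = 0:
φ ⊃ ψ = 0 ⊃ 0 = 1
¬(φ ⊃ ψ) = ¬1 = 0
ψ ∨ φ = 0 ∨ 0 = 0
ψ ∨ ψ = 0 ∨ 0 = 0
(ψ ∨ φ) ∧ (ψ ∨ ψ) = 0 ∧ 0 = 0
¬φ = ¬0 = 1
((ψ ∨ φ) ∧ (ψ ∨ ψ)) ⊃ ¬φ = 0 ⊃ 1 = 1
¬(φ ⊃ ψ) ∧ (((ψ ∨ φ) ∧ (ψ ∨ ψ)) ⊃ ¬φ) = 0 ∧ 1 = 0
No assignment yields a value below 0, so this is the minimum.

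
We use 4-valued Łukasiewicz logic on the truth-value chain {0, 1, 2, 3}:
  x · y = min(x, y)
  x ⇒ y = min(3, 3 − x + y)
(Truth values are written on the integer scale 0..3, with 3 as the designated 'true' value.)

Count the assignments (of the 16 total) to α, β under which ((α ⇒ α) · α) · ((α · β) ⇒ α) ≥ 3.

α = 0, β = 0 ↦ 0  <
α = 0, β = 1 ↦ 0  <
α = 0, β = 2 ↦ 0  <
α = 0, β = 3 ↦ 0  <
α = 1, β = 0 ↦ 1  <
α = 1, β = 1 ↦ 1  <
α = 1, β = 2 ↦ 1  <
α = 1, β = 3 ↦ 1  <
α = 2, β = 0 ↦ 2  <
α = 2, β = 1 ↦ 2  <
α = 2, β = 2 ↦ 2  <
α = 2, β = 3 ↦ 2  <
α = 3, β = 0 ↦ 3  ≥
α = 3, β = 1 ↦ 3  ≥
α = 3, β = 2 ↦ 3  ≥
α = 3, β = 3 ↦ 3  ≥
So 4 of the 16 assignments meet the threshold.

4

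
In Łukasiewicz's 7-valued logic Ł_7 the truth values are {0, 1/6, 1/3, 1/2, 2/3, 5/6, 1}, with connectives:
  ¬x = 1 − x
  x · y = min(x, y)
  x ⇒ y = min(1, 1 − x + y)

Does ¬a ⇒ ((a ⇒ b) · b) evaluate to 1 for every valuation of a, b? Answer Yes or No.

No

Counterexample: take a = 0, b = 0.
¬a = ¬0 = 1
a ⇒ b = 0 ⇒ 0 = 1
(a ⇒ b) · b = 1 · 0 = 0
¬a ⇒ ((a ⇒ b) · b) = 1 ⇒ 0 = 0
This gives 0 ≠ 1.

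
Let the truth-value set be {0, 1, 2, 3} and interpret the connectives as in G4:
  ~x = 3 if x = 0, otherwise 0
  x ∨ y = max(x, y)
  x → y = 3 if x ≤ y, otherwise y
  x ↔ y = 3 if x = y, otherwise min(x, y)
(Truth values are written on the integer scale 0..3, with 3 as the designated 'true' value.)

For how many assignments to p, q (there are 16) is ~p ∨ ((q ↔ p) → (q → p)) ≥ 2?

16

p = 0, q = 0 ↦ 3  ≥
p = 0, q = 1 ↦ 3  ≥
p = 0, q = 2 ↦ 3  ≥
p = 0, q = 3 ↦ 3  ≥
p = 1, q = 0 ↦ 3  ≥
p = 1, q = 1 ↦ 3  ≥
p = 1, q = 2 ↦ 3  ≥
p = 1, q = 3 ↦ 3  ≥
p = 2, q = 0 ↦ 3  ≥
p = 2, q = 1 ↦ 3  ≥
p = 2, q = 2 ↦ 3  ≥
p = 2, q = 3 ↦ 3  ≥
p = 3, q = 0 ↦ 3  ≥
p = 3, q = 1 ↦ 3  ≥
p = 3, q = 2 ↦ 3  ≥
p = 3, q = 3 ↦ 3  ≥
So 16 of the 16 assignments meet the threshold.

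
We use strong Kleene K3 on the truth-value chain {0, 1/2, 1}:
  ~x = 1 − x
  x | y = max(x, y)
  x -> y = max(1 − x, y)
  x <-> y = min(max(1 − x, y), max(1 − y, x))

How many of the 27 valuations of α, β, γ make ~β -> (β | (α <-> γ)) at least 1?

value 1: 13 assignments (counts)
value 1/2: 12 assignments
value 0: 2 assignments
So 13 of the 27 assignments meet the threshold.

13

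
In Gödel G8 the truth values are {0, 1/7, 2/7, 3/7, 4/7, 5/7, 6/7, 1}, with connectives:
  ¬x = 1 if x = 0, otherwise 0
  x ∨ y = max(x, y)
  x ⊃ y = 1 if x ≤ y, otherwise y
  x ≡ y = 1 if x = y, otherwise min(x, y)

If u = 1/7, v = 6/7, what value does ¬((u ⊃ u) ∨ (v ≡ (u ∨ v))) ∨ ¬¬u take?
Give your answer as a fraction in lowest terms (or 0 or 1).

1

u ⊃ u = 1/7 ⊃ 1/7 = 1
u ∨ v = 1/7 ∨ 6/7 = 6/7
v ≡ (u ∨ v) = 6/7 ≡ 6/7 = 1
(u ⊃ u) ∨ (v ≡ (u ∨ v)) = 1 ∨ 1 = 1
¬((u ⊃ u) ∨ (v ≡ (u ∨ v))) = ¬1 = 0
¬u = ¬1/7 = 0
¬¬u = ¬0 = 1
¬((u ⊃ u) ∨ (v ≡ (u ∨ v))) ∨ ¬¬u = 0 ∨ 1 = 1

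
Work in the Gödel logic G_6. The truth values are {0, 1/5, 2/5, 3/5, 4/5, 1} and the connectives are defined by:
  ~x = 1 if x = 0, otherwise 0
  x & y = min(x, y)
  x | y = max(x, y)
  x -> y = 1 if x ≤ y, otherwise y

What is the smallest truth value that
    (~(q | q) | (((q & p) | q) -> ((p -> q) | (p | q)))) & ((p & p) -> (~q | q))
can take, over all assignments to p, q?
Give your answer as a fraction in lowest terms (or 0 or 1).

Take p = 2/5, q = 1/5:
q | q = 1/5 | 1/5 = 1/5
~(q | q) = ~1/5 = 0
q & p = 1/5 & 2/5 = 1/5
(q & p) | q = 1/5 | 1/5 = 1/5
p -> q = 2/5 -> 1/5 = 1/5
p | q = 2/5 | 1/5 = 2/5
(p -> q) | (p | q) = 1/5 | 2/5 = 2/5
((q & p) | q) -> ((p -> q) | (p | q)) = 1/5 -> 2/5 = 1
~(q | q) | (((q & p) | q) -> ((p -> q) | (p | q))) = 0 | 1 = 1
p & p = 2/5 & 2/5 = 2/5
~q = ~1/5 = 0
~q | q = 0 | 1/5 = 1/5
(p & p) -> (~q | q) = 2/5 -> 1/5 = 1/5
(~(q | q) | (((q & p) | q) -> ((p -> q) | (p | q)))) & ((p & p) -> (~q | q)) = 1 & 1/5 = 1/5
No assignment yields a value below 1/5, so this is the minimum.

1/5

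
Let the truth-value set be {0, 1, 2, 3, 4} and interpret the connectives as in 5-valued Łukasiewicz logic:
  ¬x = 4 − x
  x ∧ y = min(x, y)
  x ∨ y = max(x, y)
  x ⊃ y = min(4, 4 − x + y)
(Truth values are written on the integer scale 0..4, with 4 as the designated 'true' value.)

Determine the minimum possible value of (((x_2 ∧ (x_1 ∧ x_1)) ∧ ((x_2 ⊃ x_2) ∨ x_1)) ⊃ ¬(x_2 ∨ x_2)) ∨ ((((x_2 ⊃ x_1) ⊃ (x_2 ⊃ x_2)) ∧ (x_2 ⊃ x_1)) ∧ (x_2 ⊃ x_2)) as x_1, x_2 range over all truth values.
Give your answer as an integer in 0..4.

2

Take x_1 = 2, x_2 = 4:
x_1 ∧ x_1 = 2 ∧ 2 = 2
x_2 ∧ (x_1 ∧ x_1) = 4 ∧ 2 = 2
x_2 ⊃ x_2 = 4 ⊃ 4 = 4
(x_2 ⊃ x_2) ∨ x_1 = 4 ∨ 2 = 4
(x_2 ∧ (x_1 ∧ x_1)) ∧ ((x_2 ⊃ x_2) ∨ x_1) = 2 ∧ 4 = 2
x_2 ∨ x_2 = 4 ∨ 4 = 4
¬(x_2 ∨ x_2) = ¬4 = 0
((x_2 ∧ (x_1 ∧ x_1)) ∧ ((x_2 ⊃ x_2) ∨ x_1)) ⊃ ¬(x_2 ∨ x_2) = 2 ⊃ 0 = 2
x_2 ⊃ x_1 = 4 ⊃ 2 = 2
x_2 ⊃ x_2 = 4 ⊃ 4 = 4
(x_2 ⊃ x_1) ⊃ (x_2 ⊃ x_2) = 2 ⊃ 4 = 4
x_2 ⊃ x_1 = 4 ⊃ 2 = 2
((x_2 ⊃ x_1) ⊃ (x_2 ⊃ x_2)) ∧ (x_2 ⊃ x_1) = 4 ∧ 2 = 2
x_2 ⊃ x_2 = 4 ⊃ 4 = 4
(((x_2 ⊃ x_1) ⊃ (x_2 ⊃ x_2)) ∧ (x_2 ⊃ x_1)) ∧ (x_2 ⊃ x_2) = 2 ∧ 4 = 2
(((x_2 ∧ (x_1 ∧ x_1)) ∧ ((x_2 ⊃ x_2) ∨ x_1)) ⊃ ¬(x_2 ∨ x_2)) ∨ ((((x_2 ⊃ x_1) ⊃ (x_2 ⊃ x_2)) ∧ (x_2 ⊃ x_1)) ∧ (x_2 ⊃ x_2)) = 2 ∨ 2 = 2
No assignment yields a value below 2, so this is the minimum.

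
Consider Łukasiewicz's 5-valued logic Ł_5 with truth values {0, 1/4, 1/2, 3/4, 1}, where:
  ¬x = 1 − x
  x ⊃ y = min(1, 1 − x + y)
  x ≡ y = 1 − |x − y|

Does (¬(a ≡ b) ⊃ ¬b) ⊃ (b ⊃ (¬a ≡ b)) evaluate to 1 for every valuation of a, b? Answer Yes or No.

No

Counterexample: take a = 3/4, b = 3/4.
a ≡ b = 3/4 ≡ 3/4 = 1
¬(a ≡ b) = ¬1 = 0
¬b = ¬3/4 = 1/4
¬(a ≡ b) ⊃ ¬b = 0 ⊃ 1/4 = 1
¬a = ¬3/4 = 1/4
¬a ≡ b = 1/4 ≡ 3/4 = 1/2
b ⊃ (¬a ≡ b) = 3/4 ⊃ 1/2 = 3/4
(¬(a ≡ b) ⊃ ¬b) ⊃ (b ⊃ (¬a ≡ b)) = 1 ⊃ 3/4 = 3/4
This gives 3/4 ≠ 1.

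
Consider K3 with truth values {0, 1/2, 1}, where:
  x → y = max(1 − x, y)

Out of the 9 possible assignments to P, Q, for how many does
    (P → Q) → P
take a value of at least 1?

3

P = 0, Q = 0 ↦ 0  <
P = 0, Q = 1/2 ↦ 0  <
P = 0, Q = 1 ↦ 0  <
P = 1/2, Q = 0 ↦ 1/2  <
P = 1/2, Q = 1/2 ↦ 1/2  <
P = 1/2, Q = 1 ↦ 1/2  <
P = 1, Q = 0 ↦ 1  ≥
P = 1, Q = 1/2 ↦ 1  ≥
P = 1, Q = 1 ↦ 1  ≥
So 3 of the 9 assignments meet the threshold.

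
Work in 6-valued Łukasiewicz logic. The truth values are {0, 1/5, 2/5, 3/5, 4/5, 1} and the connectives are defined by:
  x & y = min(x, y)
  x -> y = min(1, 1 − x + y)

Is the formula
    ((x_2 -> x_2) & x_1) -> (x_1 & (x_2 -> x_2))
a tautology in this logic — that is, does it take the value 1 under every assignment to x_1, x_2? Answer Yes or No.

At x_1 = 2/5, x_2 = 4/5, for instance:
x_2 -> x_2 = 4/5 -> 4/5 = 1
(x_2 -> x_2) & x_1 = 1 & 2/5 = 2/5
x_1 & (x_2 -> x_2) = 2/5 & 1 = 2/5
((x_2 -> x_2) & x_1) -> (x_1 & (x_2 -> x_2)) = 2/5 -> 2/5 = 1
and checking the remaining 35 assignments likewise gives ≥ 1 in every case.

Yes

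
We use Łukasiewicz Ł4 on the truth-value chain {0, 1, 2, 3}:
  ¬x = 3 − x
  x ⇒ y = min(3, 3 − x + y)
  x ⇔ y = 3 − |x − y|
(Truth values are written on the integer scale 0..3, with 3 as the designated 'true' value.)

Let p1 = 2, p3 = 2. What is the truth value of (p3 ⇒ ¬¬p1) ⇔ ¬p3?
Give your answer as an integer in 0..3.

¬p1 = ¬2 = 1
¬¬p1 = ¬1 = 2
p3 ⇒ ¬¬p1 = 2 ⇒ 2 = 3
¬p3 = ¬2 = 1
(p3 ⇒ ¬¬p1) ⇔ ¬p3 = 3 ⇔ 1 = 1

1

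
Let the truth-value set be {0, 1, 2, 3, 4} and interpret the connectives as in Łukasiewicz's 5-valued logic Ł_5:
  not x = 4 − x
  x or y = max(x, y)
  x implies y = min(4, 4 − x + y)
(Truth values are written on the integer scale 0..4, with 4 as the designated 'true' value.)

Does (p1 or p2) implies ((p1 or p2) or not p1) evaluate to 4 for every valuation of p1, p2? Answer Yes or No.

At p1 = 1, p2 = 3, for instance:
p1 or p2 = 1 or 3 = 3
not p1 = not 1 = 3
(p1 or p2) or not p1 = 3 or 3 = 3
(p1 or p2) implies ((p1 or p2) or not p1) = 3 implies 3 = 4
and checking the remaining 24 assignments likewise gives ≥ 4 in every case.

Yes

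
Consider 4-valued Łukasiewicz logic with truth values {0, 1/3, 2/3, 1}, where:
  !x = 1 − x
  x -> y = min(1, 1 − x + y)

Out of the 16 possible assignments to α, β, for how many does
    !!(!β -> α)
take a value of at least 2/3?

13

α = 0, β = 0 ↦ 0  <
α = 0, β = 1/3 ↦ 1/3  <
α = 0, β = 2/3 ↦ 2/3  ≥
α = 0, β = 1 ↦ 1  ≥
α = 1/3, β = 0 ↦ 1/3  <
α = 1/3, β = 1/3 ↦ 2/3  ≥
α = 1/3, β = 2/3 ↦ 1  ≥
α = 1/3, β = 1 ↦ 1  ≥
α = 2/3, β = 0 ↦ 2/3  ≥
α = 2/3, β = 1/3 ↦ 1  ≥
α = 2/3, β = 2/3 ↦ 1  ≥
α = 2/3, β = 1 ↦ 1  ≥
α = 1, β = 0 ↦ 1  ≥
α = 1, β = 1/3 ↦ 1  ≥
α = 1, β = 2/3 ↦ 1  ≥
α = 1, β = 1 ↦ 1  ≥
So 13 of the 16 assignments meet the threshold.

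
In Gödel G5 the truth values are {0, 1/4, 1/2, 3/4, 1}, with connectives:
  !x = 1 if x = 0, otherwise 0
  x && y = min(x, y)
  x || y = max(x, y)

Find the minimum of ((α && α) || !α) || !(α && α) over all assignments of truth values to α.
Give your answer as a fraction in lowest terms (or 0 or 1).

1/4

Take α = 1/4:
α && α = 1/4 && 1/4 = 1/4
!α = !1/4 = 0
(α && α) || !α = 1/4 || 0 = 1/4
α && α = 1/4 && 1/4 = 1/4
!(α && α) = !1/4 = 0
((α && α) || !α) || !(α && α) = 1/4 || 0 = 1/4
No assignment yields a value below 1/4, so this is the minimum.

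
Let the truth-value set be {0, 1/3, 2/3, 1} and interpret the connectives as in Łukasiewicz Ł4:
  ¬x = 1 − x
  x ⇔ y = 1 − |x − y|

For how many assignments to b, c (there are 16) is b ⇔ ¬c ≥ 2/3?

b = 0, c = 0 ↦ 0  <
b = 0, c = 1/3 ↦ 1/3  <
b = 0, c = 2/3 ↦ 2/3  ≥
b = 0, c = 1 ↦ 1  ≥
b = 1/3, c = 0 ↦ 1/3  <
b = 1/3, c = 1/3 ↦ 2/3  ≥
b = 1/3, c = 2/3 ↦ 1  ≥
b = 1/3, c = 1 ↦ 2/3  ≥
b = 2/3, c = 0 ↦ 2/3  ≥
b = 2/3, c = 1/3 ↦ 1  ≥
b = 2/3, c = 2/3 ↦ 2/3  ≥
b = 2/3, c = 1 ↦ 1/3  <
b = 1, c = 0 ↦ 1  ≥
b = 1, c = 1/3 ↦ 2/3  ≥
b = 1, c = 2/3 ↦ 1/3  <
b = 1, c = 1 ↦ 0  <
So 10 of the 16 assignments meet the threshold.

10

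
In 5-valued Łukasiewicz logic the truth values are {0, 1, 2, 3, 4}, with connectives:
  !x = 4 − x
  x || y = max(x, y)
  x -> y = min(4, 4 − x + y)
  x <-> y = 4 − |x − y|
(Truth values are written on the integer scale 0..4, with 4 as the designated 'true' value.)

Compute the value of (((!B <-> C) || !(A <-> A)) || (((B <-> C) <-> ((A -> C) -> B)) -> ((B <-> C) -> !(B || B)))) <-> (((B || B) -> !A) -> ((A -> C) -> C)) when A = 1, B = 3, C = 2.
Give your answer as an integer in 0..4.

!B = !3 = 1
!B <-> C = 1 <-> 2 = 3
A <-> A = 1 <-> 1 = 4
!(A <-> A) = !4 = 0
(!B <-> C) || !(A <-> A) = 3 || 0 = 3
B <-> C = 3 <-> 2 = 3
A -> C = 1 -> 2 = 4
(A -> C) -> B = 4 -> 3 = 3
(B <-> C) <-> ((A -> C) -> B) = 3 <-> 3 = 4
B <-> C = 3 <-> 2 = 3
B || B = 3 || 3 = 3
!(B || B) = !3 = 1
(B <-> C) -> !(B || B) = 3 -> 1 = 2
((B <-> C) <-> ((A -> C) -> B)) -> ((B <-> C) -> !(B || B)) = 4 -> 2 = 2
((!B <-> C) || !(A <-> A)) || (((B <-> C) <-> ((A -> C) -> B)) -> ((B <-> C) -> !(B || B))) = 3 || 2 = 3
B || B = 3 || 3 = 3
!A = !1 = 3
(B || B) -> !A = 3 -> 3 = 4
A -> C = 1 -> 2 = 4
(A -> C) -> C = 4 -> 2 = 2
((B || B) -> !A) -> ((A -> C) -> C) = 4 -> 2 = 2
(((!B <-> C) || !(A <-> A)) || (((B <-> C) <-> ((A -> C) -> B)) -> ((B <-> C) -> !(B || B)))) <-> (((B || B) -> !A) -> ((A -> C) -> C)) = 3 <-> 2 = 3

3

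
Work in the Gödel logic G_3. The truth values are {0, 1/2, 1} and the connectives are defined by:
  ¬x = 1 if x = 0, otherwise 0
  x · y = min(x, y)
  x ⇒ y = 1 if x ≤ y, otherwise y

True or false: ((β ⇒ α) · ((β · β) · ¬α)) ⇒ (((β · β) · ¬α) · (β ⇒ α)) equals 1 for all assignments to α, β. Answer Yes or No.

Yes

α = 0, β = 0 ↦ 1
α = 0, β = 1/2 ↦ 1
α = 0, β = 1 ↦ 1
α = 1/2, β = 0 ↦ 1
α = 1/2, β = 1/2 ↦ 1
α = 1/2, β = 1 ↦ 1
α = 1, β = 0 ↦ 1
α = 1, β = 1/2 ↦ 1
α = 1, β = 1 ↦ 1
Every assignment gives a value ≥ 1.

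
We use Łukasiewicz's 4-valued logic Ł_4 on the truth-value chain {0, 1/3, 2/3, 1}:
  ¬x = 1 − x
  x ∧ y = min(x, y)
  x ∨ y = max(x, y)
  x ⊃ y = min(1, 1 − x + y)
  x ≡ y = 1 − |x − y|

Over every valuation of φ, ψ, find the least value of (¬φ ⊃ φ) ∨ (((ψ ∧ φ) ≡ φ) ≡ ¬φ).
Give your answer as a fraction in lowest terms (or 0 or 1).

2/3

Take φ = 1/3, ψ = 1/3:
¬φ = ¬1/3 = 2/3
¬φ ⊃ φ = 2/3 ⊃ 1/3 = 2/3
ψ ∧ φ = 1/3 ∧ 1/3 = 1/3
(ψ ∧ φ) ≡ φ = 1/3 ≡ 1/3 = 1
¬φ = ¬1/3 = 2/3
((ψ ∧ φ) ≡ φ) ≡ ¬φ = 1 ≡ 2/3 = 2/3
(¬φ ⊃ φ) ∨ (((ψ ∧ φ) ≡ φ) ≡ ¬φ) = 2/3 ∨ 2/3 = 2/3
No assignment yields a value below 2/3, so this is the minimum.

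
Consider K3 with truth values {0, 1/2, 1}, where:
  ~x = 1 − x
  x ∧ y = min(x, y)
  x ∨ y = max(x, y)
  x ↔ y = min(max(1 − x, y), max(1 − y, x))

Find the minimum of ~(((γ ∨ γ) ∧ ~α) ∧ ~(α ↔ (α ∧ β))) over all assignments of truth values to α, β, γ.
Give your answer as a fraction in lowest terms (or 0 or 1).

1/2

Take α = 1/2, β = 0, γ = 1/2:
γ ∨ γ = 1/2 ∨ 1/2 = 1/2
~α = ~1/2 = 1/2
(γ ∨ γ) ∧ ~α = 1/2 ∧ 1/2 = 1/2
α ∧ β = 1/2 ∧ 0 = 0
α ↔ (α ∧ β) = 1/2 ↔ 0 = 1/2
~(α ↔ (α ∧ β)) = ~1/2 = 1/2
((γ ∨ γ) ∧ ~α) ∧ ~(α ↔ (α ∧ β)) = 1/2 ∧ 1/2 = 1/2
~(((γ ∨ γ) ∧ ~α) ∧ ~(α ↔ (α ∧ β))) = ~1/2 = 1/2
No assignment yields a value below 1/2, so this is the minimum.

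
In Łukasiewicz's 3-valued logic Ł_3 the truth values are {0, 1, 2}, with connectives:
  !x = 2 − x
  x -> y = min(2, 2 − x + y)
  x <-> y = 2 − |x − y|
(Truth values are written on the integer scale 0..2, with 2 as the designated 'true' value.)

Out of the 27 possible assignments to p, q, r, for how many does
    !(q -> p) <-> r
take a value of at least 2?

9

value 2: 9 assignments (counts)
value 1: 11 assignments
value 0: 7 assignments
So 9 of the 27 assignments meet the threshold.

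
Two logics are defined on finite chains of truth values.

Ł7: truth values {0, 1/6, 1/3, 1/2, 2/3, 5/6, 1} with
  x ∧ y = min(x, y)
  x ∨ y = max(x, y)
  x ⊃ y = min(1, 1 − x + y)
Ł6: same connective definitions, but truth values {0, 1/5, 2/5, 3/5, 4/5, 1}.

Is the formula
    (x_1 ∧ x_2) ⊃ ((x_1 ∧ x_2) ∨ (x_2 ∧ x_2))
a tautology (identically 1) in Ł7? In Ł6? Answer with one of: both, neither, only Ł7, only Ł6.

both

In Ł7: every assignment gives 1 — tautology.
In Ł6: every assignment gives 1 — tautology.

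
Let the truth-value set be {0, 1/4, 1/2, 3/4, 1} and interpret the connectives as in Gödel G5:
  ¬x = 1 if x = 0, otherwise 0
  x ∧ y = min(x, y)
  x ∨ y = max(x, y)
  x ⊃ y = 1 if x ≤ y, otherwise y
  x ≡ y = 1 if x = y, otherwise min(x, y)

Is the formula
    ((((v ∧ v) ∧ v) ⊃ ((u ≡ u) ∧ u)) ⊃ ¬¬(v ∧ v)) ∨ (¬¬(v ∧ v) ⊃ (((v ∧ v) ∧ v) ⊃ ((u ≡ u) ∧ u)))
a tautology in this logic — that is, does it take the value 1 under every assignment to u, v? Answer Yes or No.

Yes

At u = 3/4, v = 1/2, for instance:
v ∧ v = 1/2 ∧ 1/2 = 1/2
(v ∧ v) ∧ v = 1/2 ∧ 1/2 = 1/2
u ≡ u = 3/4 ≡ 3/4 = 1
(u ≡ u) ∧ u = 1 ∧ 3/4 = 3/4
((v ∧ v) ∧ v) ⊃ ((u ≡ u) ∧ u) = 1/2 ⊃ 3/4 = 1
v ∧ v = 1/2 ∧ 1/2 = 1/2
¬(v ∧ v) = ¬1/2 = 0
¬¬(v ∧ v) = ¬0 = 1
(((v ∧ v) ∧ v) ⊃ ((u ≡ u) ∧ u)) ⊃ ¬¬(v ∧ v) = 1 ⊃ 1 = 1
¬¬(v ∧ v) ⊃ (((v ∧ v) ∧ v) ⊃ ((u ≡ u) ∧ u)) = 1 ⊃ 1 = 1
((((v ∧ v) ∧ v) ⊃ ((u ≡ u) ∧ u)) ⊃ ¬¬(v ∧ v)) ∨ (¬¬(v ∧ v) ⊃ (((v ∧ v) ∧ v) ⊃ ((u ≡ u) ∧ u))) = 1 ∨ 1 = 1
and checking the remaining 24 assignments likewise gives ≥ 1 in every case.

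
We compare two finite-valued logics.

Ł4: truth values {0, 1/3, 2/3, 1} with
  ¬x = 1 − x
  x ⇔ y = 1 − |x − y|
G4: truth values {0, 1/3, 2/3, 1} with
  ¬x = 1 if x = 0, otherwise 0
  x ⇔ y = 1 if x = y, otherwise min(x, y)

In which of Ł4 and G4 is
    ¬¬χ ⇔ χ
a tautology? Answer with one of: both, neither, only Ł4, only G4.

only Ł4

In Ł4: every assignment gives 1 — tautology.
In G4: at χ = 1/3 the value is 1/3 — not a tautology.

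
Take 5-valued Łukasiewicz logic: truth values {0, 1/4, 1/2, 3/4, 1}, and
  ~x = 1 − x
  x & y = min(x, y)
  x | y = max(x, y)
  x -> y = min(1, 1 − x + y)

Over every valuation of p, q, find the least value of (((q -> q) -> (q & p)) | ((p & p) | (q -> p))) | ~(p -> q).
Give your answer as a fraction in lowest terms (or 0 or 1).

Take p = 0, q = 1:
q -> q = 1 -> 1 = 1
q & p = 1 & 0 = 0
(q -> q) -> (q & p) = 1 -> 0 = 0
p & p = 0 & 0 = 0
q -> p = 1 -> 0 = 0
(p & p) | (q -> p) = 0 | 0 = 0
((q -> q) -> (q & p)) | ((p & p) | (q -> p)) = 0 | 0 = 0
p -> q = 0 -> 1 = 1
~(p -> q) = ~1 = 0
(((q -> q) -> (q & p)) | ((p & p) | (q -> p))) | ~(p -> q) = 0 | 0 = 0
No assignment yields a value below 0, so this is the minimum.

0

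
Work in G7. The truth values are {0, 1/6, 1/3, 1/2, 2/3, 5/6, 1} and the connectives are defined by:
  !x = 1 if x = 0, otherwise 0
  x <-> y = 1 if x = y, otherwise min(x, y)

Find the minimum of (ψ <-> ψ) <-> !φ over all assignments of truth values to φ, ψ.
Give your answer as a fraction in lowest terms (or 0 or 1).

Take φ = 1/6, ψ = 0:
ψ <-> ψ = 0 <-> 0 = 1
!φ = !1/6 = 0
(ψ <-> ψ) <-> !φ = 1 <-> 0 = 0
No assignment yields a value below 0, so this is the minimum.

0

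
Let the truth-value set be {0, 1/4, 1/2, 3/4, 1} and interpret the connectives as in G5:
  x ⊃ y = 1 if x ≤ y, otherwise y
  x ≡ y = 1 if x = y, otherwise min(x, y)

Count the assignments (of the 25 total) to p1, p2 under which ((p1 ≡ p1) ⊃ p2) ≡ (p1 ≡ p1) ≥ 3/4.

value 1: 5 assignments (counts)
value 3/4: 5 assignments (counts)
value 1/2: 5 assignments
value 1/4: 5 assignments
value 0: 5 assignments
So 10 of the 25 assignments meet the threshold.

10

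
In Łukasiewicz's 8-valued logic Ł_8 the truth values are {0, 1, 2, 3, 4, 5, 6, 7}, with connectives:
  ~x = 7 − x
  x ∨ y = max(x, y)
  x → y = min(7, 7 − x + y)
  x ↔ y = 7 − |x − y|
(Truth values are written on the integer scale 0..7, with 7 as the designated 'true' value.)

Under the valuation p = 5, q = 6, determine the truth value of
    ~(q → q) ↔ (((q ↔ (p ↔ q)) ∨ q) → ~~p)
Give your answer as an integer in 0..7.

q → q = 6 → 6 = 7
~(q → q) = ~7 = 0
p ↔ q = 5 ↔ 6 = 6
q ↔ (p ↔ q) = 6 ↔ 6 = 7
(q ↔ (p ↔ q)) ∨ q = 7 ∨ 6 = 7
~p = ~5 = 2
~~p = ~2 = 5
((q ↔ (p ↔ q)) ∨ q) → ~~p = 7 → 5 = 5
~(q → q) ↔ (((q ↔ (p ↔ q)) ∨ q) → ~~p) = 0 ↔ 5 = 2

2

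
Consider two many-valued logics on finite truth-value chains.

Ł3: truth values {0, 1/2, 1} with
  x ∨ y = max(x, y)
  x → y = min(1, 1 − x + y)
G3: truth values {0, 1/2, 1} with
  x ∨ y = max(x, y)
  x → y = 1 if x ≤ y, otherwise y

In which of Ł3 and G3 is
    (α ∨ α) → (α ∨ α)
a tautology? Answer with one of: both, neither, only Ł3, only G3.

In Ł3: every assignment gives 1 — tautology.
In G3: every assignment gives 1 — tautology.

both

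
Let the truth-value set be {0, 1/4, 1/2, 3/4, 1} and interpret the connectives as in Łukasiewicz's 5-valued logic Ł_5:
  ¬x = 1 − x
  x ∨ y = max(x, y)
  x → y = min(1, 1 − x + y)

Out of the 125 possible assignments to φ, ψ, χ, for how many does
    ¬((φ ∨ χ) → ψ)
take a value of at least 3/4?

value 1: 9 assignments (counts)
value 3/4: 16 assignments (counts)
value 1/2: 21 assignments
value 1/4: 24 assignments
value 0: 55 assignments
So 25 of the 125 assignments meet the threshold.

25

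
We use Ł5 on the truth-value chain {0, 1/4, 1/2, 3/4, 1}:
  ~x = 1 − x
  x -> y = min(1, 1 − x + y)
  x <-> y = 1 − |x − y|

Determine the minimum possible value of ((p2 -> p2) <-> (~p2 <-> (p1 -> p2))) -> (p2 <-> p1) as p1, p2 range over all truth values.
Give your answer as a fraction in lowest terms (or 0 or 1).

1/2

Take p1 = 1, p2 = 1/2:
p2 -> p2 = 1/2 -> 1/2 = 1
~p2 = ~1/2 = 1/2
p1 -> p2 = 1 -> 1/2 = 1/2
~p2 <-> (p1 -> p2) = 1/2 <-> 1/2 = 1
(p2 -> p2) <-> (~p2 <-> (p1 -> p2)) = 1 <-> 1 = 1
p2 <-> p1 = 1/2 <-> 1 = 1/2
((p2 -> p2) <-> (~p2 <-> (p1 -> p2))) -> (p2 <-> p1) = 1 -> 1/2 = 1/2
No assignment yields a value below 1/2, so this is the minimum.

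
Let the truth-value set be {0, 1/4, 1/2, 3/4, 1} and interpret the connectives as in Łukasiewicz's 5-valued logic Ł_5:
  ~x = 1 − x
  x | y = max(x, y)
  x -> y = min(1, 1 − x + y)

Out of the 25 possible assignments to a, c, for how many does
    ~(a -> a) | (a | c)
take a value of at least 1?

value 1: 9 assignments (counts)
value 3/4: 7 assignments
value 1/2: 5 assignments
value 1/4: 3 assignments
value 0: 1 assignment
So 9 of the 25 assignments meet the threshold.

9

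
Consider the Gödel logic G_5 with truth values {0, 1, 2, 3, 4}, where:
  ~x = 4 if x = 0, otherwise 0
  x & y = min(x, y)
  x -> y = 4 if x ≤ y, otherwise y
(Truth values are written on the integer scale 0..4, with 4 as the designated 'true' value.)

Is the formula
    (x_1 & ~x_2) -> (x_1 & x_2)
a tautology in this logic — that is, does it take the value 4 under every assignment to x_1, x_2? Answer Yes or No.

No

Counterexample: take x_1 = 1, x_2 = 0.
~x_2 = ~0 = 4
x_1 & ~x_2 = 1 & 4 = 1
x_1 & x_2 = 1 & 0 = 0
(x_1 & ~x_2) -> (x_1 & x_2) = 1 -> 0 = 0
This gives 0 ≠ 4.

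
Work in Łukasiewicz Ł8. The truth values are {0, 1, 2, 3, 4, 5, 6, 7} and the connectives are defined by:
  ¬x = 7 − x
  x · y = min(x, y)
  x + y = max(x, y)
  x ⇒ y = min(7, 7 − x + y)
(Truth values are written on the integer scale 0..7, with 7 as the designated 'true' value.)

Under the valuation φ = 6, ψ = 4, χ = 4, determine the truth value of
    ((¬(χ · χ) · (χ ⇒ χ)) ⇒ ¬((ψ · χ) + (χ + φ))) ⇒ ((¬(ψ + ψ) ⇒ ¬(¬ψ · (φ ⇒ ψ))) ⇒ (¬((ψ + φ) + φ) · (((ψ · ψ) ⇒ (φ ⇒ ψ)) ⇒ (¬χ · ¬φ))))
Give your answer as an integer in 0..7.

χ · χ = 4 · 4 = 4
¬(χ · χ) = ¬4 = 3
χ ⇒ χ = 4 ⇒ 4 = 7
¬(χ · χ) · (χ ⇒ χ) = 3 · 7 = 3
ψ · χ = 4 · 4 = 4
χ + φ = 4 + 6 = 6
(ψ · χ) + (χ + φ) = 4 + 6 = 6
¬((ψ · χ) + (χ + φ)) = ¬6 = 1
(¬(χ · χ) · (χ ⇒ χ)) ⇒ ¬((ψ · χ) + (χ + φ)) = 3 ⇒ 1 = 5
ψ + ψ = 4 + 4 = 4
¬(ψ + ψ) = ¬4 = 3
¬ψ = ¬4 = 3
φ ⇒ ψ = 6 ⇒ 4 = 5
¬ψ · (φ ⇒ ψ) = 3 · 5 = 3
¬(¬ψ · (φ ⇒ ψ)) = ¬3 = 4
¬(ψ + ψ) ⇒ ¬(¬ψ · (φ ⇒ ψ)) = 3 ⇒ 4 = 7
ψ + φ = 4 + 6 = 6
(ψ + φ) + φ = 6 + 6 = 6
¬((ψ + φ) + φ) = ¬6 = 1
ψ · ψ = 4 · 4 = 4
φ ⇒ ψ = 6 ⇒ 4 = 5
(ψ · ψ) ⇒ (φ ⇒ ψ) = 4 ⇒ 5 = 7
¬χ = ¬4 = 3
¬φ = ¬6 = 1
¬χ · ¬φ = 3 · 1 = 1
((ψ · ψ) ⇒ (φ ⇒ ψ)) ⇒ (¬χ · ¬φ) = 7 ⇒ 1 = 1
¬((ψ + φ) + φ) · (((ψ · ψ) ⇒ (φ ⇒ ψ)) ⇒ (¬χ · ¬φ)) = 1 · 1 = 1
(¬(ψ + ψ) ⇒ ¬(¬ψ · (φ ⇒ ψ))) ⇒ (¬((ψ + φ) + φ) · (((ψ · ψ) ⇒ (φ ⇒ ψ)) ⇒ (¬χ · ¬φ))) = 7 ⇒ 1 = 1
((¬(χ · χ) · (χ ⇒ χ)) ⇒ ¬((ψ · χ) + (χ + φ))) ⇒ ((¬(ψ + ψ) ⇒ ¬(¬ψ · (φ ⇒ ψ))) ⇒ (¬((ψ + φ) + φ) · (((ψ · ψ) ⇒ (φ ⇒ ψ)) ⇒ (¬χ · ¬φ)))) = 5 ⇒ 1 = 3

3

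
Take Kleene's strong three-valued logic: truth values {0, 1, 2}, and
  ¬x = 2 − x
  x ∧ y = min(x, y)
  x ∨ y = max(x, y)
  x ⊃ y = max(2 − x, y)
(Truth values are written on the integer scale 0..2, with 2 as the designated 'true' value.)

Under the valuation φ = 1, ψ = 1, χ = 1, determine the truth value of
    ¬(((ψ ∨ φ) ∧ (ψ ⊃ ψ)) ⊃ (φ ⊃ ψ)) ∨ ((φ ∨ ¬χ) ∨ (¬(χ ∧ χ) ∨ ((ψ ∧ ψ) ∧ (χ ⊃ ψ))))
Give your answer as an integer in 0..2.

ψ ∨ φ = 1 ∨ 1 = 1
ψ ⊃ ψ = 1 ⊃ 1 = 1
(ψ ∨ φ) ∧ (ψ ⊃ ψ) = 1 ∧ 1 = 1
φ ⊃ ψ = 1 ⊃ 1 = 1
((ψ ∨ φ) ∧ (ψ ⊃ ψ)) ⊃ (φ ⊃ ψ) = 1 ⊃ 1 = 1
¬(((ψ ∨ φ) ∧ (ψ ⊃ ψ)) ⊃ (φ ⊃ ψ)) = ¬1 = 1
¬χ = ¬1 = 1
φ ∨ ¬χ = 1 ∨ 1 = 1
χ ∧ χ = 1 ∧ 1 = 1
¬(χ ∧ χ) = ¬1 = 1
ψ ∧ ψ = 1 ∧ 1 = 1
χ ⊃ ψ = 1 ⊃ 1 = 1
(ψ ∧ ψ) ∧ (χ ⊃ ψ) = 1 ∧ 1 = 1
¬(χ ∧ χ) ∨ ((ψ ∧ ψ) ∧ (χ ⊃ ψ)) = 1 ∨ 1 = 1
(φ ∨ ¬χ) ∨ (¬(χ ∧ χ) ∨ ((ψ ∧ ψ) ∧ (χ ⊃ ψ))) = 1 ∨ 1 = 1
¬(((ψ ∨ φ) ∧ (ψ ⊃ ψ)) ⊃ (φ ⊃ ψ)) ∨ ((φ ∨ ¬χ) ∨ (¬(χ ∧ χ) ∨ ((ψ ∧ ψ) ∧ (χ ⊃ ψ)))) = 1 ∨ 1 = 1

1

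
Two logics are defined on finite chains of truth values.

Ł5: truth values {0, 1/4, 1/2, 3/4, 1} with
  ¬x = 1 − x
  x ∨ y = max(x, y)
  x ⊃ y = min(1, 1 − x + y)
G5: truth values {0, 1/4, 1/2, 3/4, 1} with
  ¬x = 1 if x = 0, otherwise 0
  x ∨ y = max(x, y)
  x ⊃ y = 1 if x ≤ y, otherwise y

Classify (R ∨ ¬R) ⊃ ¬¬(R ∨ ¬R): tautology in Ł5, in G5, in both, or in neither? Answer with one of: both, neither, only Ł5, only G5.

both

In Ł5: every assignment gives 1 — tautology.
In G5: every assignment gives 1 — tautology.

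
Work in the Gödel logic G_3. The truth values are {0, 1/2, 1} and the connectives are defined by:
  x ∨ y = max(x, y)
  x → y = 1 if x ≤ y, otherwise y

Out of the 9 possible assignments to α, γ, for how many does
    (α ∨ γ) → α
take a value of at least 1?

α = 0, γ = 0 ↦ 1  ≥
α = 0, γ = 1/2 ↦ 0  <
α = 0, γ = 1 ↦ 0  <
α = 1/2, γ = 0 ↦ 1  ≥
α = 1/2, γ = 1/2 ↦ 1  ≥
α = 1/2, γ = 1 ↦ 1/2  <
α = 1, γ = 0 ↦ 1  ≥
α = 1, γ = 1/2 ↦ 1  ≥
α = 1, γ = 1 ↦ 1  ≥
So 6 of the 9 assignments meet the threshold.

6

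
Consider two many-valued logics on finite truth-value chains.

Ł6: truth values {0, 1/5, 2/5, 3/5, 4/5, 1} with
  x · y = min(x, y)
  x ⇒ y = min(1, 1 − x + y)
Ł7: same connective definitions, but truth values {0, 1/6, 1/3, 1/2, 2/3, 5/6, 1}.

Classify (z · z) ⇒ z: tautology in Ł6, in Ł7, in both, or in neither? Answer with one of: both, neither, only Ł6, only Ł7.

In Ł6: every assignment gives 1 — tautology.
In Ł7: every assignment gives 1 — tautology.

both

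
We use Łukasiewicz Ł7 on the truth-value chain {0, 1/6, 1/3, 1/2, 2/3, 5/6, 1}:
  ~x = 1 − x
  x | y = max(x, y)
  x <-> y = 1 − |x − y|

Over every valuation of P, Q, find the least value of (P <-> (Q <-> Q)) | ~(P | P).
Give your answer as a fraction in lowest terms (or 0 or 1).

Take P = 1/2, Q = 0:
Q <-> Q = 0 <-> 0 = 1
P <-> (Q <-> Q) = 1/2 <-> 1 = 1/2
P | P = 1/2 | 1/2 = 1/2
~(P | P) = ~1/2 = 1/2
(P <-> (Q <-> Q)) | ~(P | P) = 1/2 | 1/2 = 1/2
No assignment yields a value below 1/2, so this is the minimum.

1/2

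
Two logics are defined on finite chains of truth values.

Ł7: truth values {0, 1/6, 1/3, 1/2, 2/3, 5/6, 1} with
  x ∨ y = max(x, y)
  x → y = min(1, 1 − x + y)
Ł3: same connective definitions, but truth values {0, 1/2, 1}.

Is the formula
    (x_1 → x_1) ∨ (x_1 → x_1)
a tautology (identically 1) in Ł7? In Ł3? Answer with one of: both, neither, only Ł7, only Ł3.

In Ł7: every assignment gives 1 — tautology.
In Ł3: every assignment gives 1 — tautology.

both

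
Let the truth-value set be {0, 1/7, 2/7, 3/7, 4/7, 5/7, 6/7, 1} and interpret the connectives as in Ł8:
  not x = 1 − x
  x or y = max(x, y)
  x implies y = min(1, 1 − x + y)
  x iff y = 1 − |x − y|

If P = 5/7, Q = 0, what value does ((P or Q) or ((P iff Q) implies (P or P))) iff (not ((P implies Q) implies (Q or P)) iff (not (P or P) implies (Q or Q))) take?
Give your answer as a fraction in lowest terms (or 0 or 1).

2/7

P or Q = 5/7 or 0 = 5/7
P iff Q = 5/7 iff 0 = 2/7
P or P = 5/7 or 5/7 = 5/7
(P iff Q) implies (P or P) = 2/7 implies 5/7 = 1
(P or Q) or ((P iff Q) implies (P or P)) = 5/7 or 1 = 1
P implies Q = 5/7 implies 0 = 2/7
Q or P = 0 or 5/7 = 5/7
(P implies Q) implies (Q or P) = 2/7 implies 5/7 = 1
not ((P implies Q) implies (Q or P)) = not 1 = 0
P or P = 5/7 or 5/7 = 5/7
not (P or P) = not 5/7 = 2/7
Q or Q = 0 or 0 = 0
not (P or P) implies (Q or Q) = 2/7 implies 0 = 5/7
not ((P implies Q) implies (Q or P)) iff (not (P or P) implies (Q or Q)) = 0 iff 5/7 = 2/7
((P or Q) or ((P iff Q) implies (P or P))) iff (not ((P implies Q) implies (Q or P)) iff (not (P or P) implies (Q or Q))) = 1 iff 2/7 = 2/7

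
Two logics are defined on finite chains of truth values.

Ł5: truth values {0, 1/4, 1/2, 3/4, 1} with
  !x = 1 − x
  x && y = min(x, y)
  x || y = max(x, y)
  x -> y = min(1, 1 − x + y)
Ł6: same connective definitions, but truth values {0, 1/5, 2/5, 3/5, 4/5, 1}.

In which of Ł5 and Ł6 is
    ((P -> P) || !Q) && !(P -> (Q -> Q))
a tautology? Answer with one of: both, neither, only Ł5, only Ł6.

In Ł5: at P = 0, Q = 0 the value is 0 — not a tautology.
In Ł6: at P = 0, Q = 0 the value is 0 — not a tautology.

neither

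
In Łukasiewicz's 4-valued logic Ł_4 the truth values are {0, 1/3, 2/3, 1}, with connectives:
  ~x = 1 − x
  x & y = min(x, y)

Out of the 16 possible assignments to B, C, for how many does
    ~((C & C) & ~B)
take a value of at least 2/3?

12

B = 0, C = 0 ↦ 1  ≥
B = 0, C = 1/3 ↦ 2/3  ≥
B = 0, C = 2/3 ↦ 1/3  <
B = 0, C = 1 ↦ 0  <
B = 1/3, C = 0 ↦ 1  ≥
B = 1/3, C = 1/3 ↦ 2/3  ≥
B = 1/3, C = 2/3 ↦ 1/3  <
B = 1/3, C = 1 ↦ 1/3  <
B = 2/3, C = 0 ↦ 1  ≥
B = 2/3, C = 1/3 ↦ 2/3  ≥
B = 2/3, C = 2/3 ↦ 2/3  ≥
B = 2/3, C = 1 ↦ 2/3  ≥
B = 1, C = 0 ↦ 1  ≥
B = 1, C = 1/3 ↦ 1  ≥
B = 1, C = 2/3 ↦ 1  ≥
B = 1, C = 1 ↦ 1  ≥
So 12 of the 16 assignments meet the threshold.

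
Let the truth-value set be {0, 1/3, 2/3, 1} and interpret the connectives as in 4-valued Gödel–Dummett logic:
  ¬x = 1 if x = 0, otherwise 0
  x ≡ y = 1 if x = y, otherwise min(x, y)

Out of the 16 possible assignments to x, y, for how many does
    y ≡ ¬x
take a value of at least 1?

x = 0, y = 0 ↦ 0  <
x = 0, y = 1/3 ↦ 1/3  <
x = 0, y = 2/3 ↦ 2/3  <
x = 0, y = 1 ↦ 1  ≥
x = 1/3, y = 0 ↦ 1  ≥
x = 1/3, y = 1/3 ↦ 0  <
x = 1/3, y = 2/3 ↦ 0  <
x = 1/3, y = 1 ↦ 0  <
x = 2/3, y = 0 ↦ 1  ≥
x = 2/3, y = 1/3 ↦ 0  <
x = 2/3, y = 2/3 ↦ 0  <
x = 2/3, y = 1 ↦ 0  <
x = 1, y = 0 ↦ 1  ≥
x = 1, y = 1/3 ↦ 0  <
x = 1, y = 2/3 ↦ 0  <
x = 1, y = 1 ↦ 0  <
So 4 of the 16 assignments meet the threshold.

4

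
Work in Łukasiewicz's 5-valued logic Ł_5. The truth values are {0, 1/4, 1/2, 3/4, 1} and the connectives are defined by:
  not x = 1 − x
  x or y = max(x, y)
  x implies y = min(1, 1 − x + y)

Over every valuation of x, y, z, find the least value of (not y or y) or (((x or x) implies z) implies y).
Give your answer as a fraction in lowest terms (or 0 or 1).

Take x = 0, y = 1/2, z = 0:
not y = not 1/2 = 1/2
not y or y = 1/2 or 1/2 = 1/2
x or x = 0 or 0 = 0
(x or x) implies z = 0 implies 0 = 1
((x or x) implies z) implies y = 1 implies 1/2 = 1/2
(not y or y) or (((x or x) implies z) implies y) = 1/2 or 1/2 = 1/2
No assignment yields a value below 1/2, so this is the minimum.

1/2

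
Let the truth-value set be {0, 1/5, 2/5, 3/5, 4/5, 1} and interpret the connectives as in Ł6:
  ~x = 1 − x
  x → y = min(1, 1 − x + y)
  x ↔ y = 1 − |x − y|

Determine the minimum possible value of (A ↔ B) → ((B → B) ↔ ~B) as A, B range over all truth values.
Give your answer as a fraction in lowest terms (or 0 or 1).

0

Take A = 1, B = 1:
A ↔ B = 1 ↔ 1 = 1
B → B = 1 → 1 = 1
~B = ~1 = 0
(B → B) ↔ ~B = 1 ↔ 0 = 0
(A ↔ B) → ((B → B) ↔ ~B) = 1 → 0 = 0
No assignment yields a value below 0, so this is the minimum.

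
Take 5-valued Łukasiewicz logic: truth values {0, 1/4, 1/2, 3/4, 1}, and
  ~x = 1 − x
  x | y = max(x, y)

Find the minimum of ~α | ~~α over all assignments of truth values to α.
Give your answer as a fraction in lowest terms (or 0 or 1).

1/2

Take α = 1/2:
~α = ~1/2 = 1/2
~α = ~1/2 = 1/2
~~α = ~1/2 = 1/2
~α | ~~α = 1/2 | 1/2 = 1/2
No assignment yields a value below 1/2, so this is the minimum.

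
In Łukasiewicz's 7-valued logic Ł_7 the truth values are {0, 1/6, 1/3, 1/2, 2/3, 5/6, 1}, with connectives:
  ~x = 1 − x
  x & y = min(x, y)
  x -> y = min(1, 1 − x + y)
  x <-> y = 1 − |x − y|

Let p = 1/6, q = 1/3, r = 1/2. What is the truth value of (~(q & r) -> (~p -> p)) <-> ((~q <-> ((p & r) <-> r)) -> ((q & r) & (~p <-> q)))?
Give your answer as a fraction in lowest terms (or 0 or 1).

q & r = 1/3 & 1/2 = 1/3
~(q & r) = ~1/3 = 2/3
~p = ~1/6 = 5/6
~p -> p = 5/6 -> 1/6 = 1/3
~(q & r) -> (~p -> p) = 2/3 -> 1/3 = 2/3
~q = ~1/3 = 2/3
p & r = 1/6 & 1/2 = 1/6
(p & r) <-> r = 1/6 <-> 1/2 = 2/3
~q <-> ((p & r) <-> r) = 2/3 <-> 2/3 = 1
q & r = 1/3 & 1/2 = 1/3
~p = ~1/6 = 5/6
~p <-> q = 5/6 <-> 1/3 = 1/2
(q & r) & (~p <-> q) = 1/3 & 1/2 = 1/3
(~q <-> ((p & r) <-> r)) -> ((q & r) & (~p <-> q)) = 1 -> 1/3 = 1/3
(~(q & r) -> (~p -> p)) <-> ((~q <-> ((p & r) <-> r)) -> ((q & r) & (~p <-> q))) = 2/3 <-> 1/3 = 2/3

2/3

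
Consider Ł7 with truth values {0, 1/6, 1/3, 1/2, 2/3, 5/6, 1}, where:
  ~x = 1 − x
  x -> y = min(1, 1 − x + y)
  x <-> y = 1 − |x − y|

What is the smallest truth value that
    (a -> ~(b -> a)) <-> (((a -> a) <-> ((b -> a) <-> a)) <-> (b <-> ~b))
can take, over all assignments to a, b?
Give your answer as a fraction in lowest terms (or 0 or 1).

0

Take a = 0, b = 1:
b -> a = 1 -> 0 = 0
~(b -> a) = ~0 = 1
a -> ~(b -> a) = 0 -> 1 = 1
a -> a = 0 -> 0 = 1
b -> a = 1 -> 0 = 0
(b -> a) <-> a = 0 <-> 0 = 1
(a -> a) <-> ((b -> a) <-> a) = 1 <-> 1 = 1
~b = ~1 = 0
b <-> ~b = 1 <-> 0 = 0
((a -> a) <-> ((b -> a) <-> a)) <-> (b <-> ~b) = 1 <-> 0 = 0
(a -> ~(b -> a)) <-> (((a -> a) <-> ((b -> a) <-> a)) <-> (b <-> ~b)) = 1 <-> 0 = 0
No assignment yields a value below 0, so this is the minimum.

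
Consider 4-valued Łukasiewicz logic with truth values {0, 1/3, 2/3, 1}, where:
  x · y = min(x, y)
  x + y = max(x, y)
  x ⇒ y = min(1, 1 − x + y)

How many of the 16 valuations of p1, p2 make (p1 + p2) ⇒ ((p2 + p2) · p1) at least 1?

4

p1 = 0, p2 = 0 ↦ 1  ≥
p1 = 0, p2 = 1/3 ↦ 2/3  <
p1 = 0, p2 = 2/3 ↦ 1/3  <
p1 = 0, p2 = 1 ↦ 0  <
p1 = 1/3, p2 = 0 ↦ 2/3  <
p1 = 1/3, p2 = 1/3 ↦ 1  ≥
p1 = 1/3, p2 = 2/3 ↦ 2/3  <
p1 = 1/3, p2 = 1 ↦ 1/3  <
p1 = 2/3, p2 = 0 ↦ 1/3  <
p1 = 2/3, p2 = 1/3 ↦ 2/3  <
p1 = 2/3, p2 = 2/3 ↦ 1  ≥
p1 = 2/3, p2 = 1 ↦ 2/3  <
p1 = 1, p2 = 0 ↦ 0  <
p1 = 1, p2 = 1/3 ↦ 1/3  <
p1 = 1, p2 = 2/3 ↦ 2/3  <
p1 = 1, p2 = 1 ↦ 1  ≥
So 4 of the 16 assignments meet the threshold.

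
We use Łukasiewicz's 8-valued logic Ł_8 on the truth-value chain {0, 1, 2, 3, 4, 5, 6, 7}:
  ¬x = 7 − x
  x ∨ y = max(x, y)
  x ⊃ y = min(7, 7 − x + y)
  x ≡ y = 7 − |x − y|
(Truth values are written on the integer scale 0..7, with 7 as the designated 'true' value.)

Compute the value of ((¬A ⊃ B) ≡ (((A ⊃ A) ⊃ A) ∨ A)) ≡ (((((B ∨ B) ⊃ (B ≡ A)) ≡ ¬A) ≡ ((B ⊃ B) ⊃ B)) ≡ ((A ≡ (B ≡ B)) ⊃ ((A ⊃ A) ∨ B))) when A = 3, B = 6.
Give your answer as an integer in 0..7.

3

¬A = ¬3 = 4
¬A ⊃ B = 4 ⊃ 6 = 7
A ⊃ A = 3 ⊃ 3 = 7
(A ⊃ A) ⊃ A = 7 ⊃ 3 = 3
((A ⊃ A) ⊃ A) ∨ A = 3 ∨ 3 = 3
(¬A ⊃ B) ≡ (((A ⊃ A) ⊃ A) ∨ A) = 7 ≡ 3 = 3
B ∨ B = 6 ∨ 6 = 6
B ≡ A = 6 ≡ 3 = 4
(B ∨ B) ⊃ (B ≡ A) = 6 ⊃ 4 = 5
¬A = ¬3 = 4
((B ∨ B) ⊃ (B ≡ A)) ≡ ¬A = 5 ≡ 4 = 6
B ⊃ B = 6 ⊃ 6 = 7
(B ⊃ B) ⊃ B = 7 ⊃ 6 = 6
(((B ∨ B) ⊃ (B ≡ A)) ≡ ¬A) ≡ ((B ⊃ B) ⊃ B) = 6 ≡ 6 = 7
B ≡ B = 6 ≡ 6 = 7
A ≡ (B ≡ B) = 3 ≡ 7 = 3
A ⊃ A = 3 ⊃ 3 = 7
(A ⊃ A) ∨ B = 7 ∨ 6 = 7
(A ≡ (B ≡ B)) ⊃ ((A ⊃ A) ∨ B) = 3 ⊃ 7 = 7
((((B ∨ B) ⊃ (B ≡ A)) ≡ ¬A) ≡ ((B ⊃ B) ⊃ B)) ≡ ((A ≡ (B ≡ B)) ⊃ ((A ⊃ A) ∨ B)) = 7 ≡ 7 = 7
((¬A ⊃ B) ≡ (((A ⊃ A) ⊃ A) ∨ A)) ≡ (((((B ∨ B) ⊃ (B ≡ A)) ≡ ¬A) ≡ ((B ⊃ B) ⊃ B)) ≡ ((A ≡ (B ≡ B)) ⊃ ((A ⊃ A) ∨ B))) = 3 ≡ 7 = 3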